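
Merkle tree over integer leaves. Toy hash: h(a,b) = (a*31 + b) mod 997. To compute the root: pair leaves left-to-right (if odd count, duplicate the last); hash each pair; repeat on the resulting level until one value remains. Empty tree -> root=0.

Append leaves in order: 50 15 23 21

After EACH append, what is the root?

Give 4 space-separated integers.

After append 50 (leaves=[50]):
  L0: [50]
  root=50
After append 15 (leaves=[50, 15]):
  L0: [50, 15]
  L1: h(50,15)=(50*31+15)%997=568 -> [568]
  root=568
After append 23 (leaves=[50, 15, 23]):
  L0: [50, 15, 23]
  L1: h(50,15)=(50*31+15)%997=568 h(23,23)=(23*31+23)%997=736 -> [568, 736]
  L2: h(568,736)=(568*31+736)%997=398 -> [398]
  root=398
After append 21 (leaves=[50, 15, 23, 21]):
  L0: [50, 15, 23, 21]
  L1: h(50,15)=(50*31+15)%997=568 h(23,21)=(23*31+21)%997=734 -> [568, 734]
  L2: h(568,734)=(568*31+734)%997=396 -> [396]
  root=396

Answer: 50 568 398 396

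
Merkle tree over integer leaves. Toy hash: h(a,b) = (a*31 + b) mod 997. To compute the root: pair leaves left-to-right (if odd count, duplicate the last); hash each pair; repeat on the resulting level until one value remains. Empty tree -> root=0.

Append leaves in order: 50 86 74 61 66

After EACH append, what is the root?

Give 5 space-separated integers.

After append 50 (leaves=[50]):
  L0: [50]
  root=50
After append 86 (leaves=[50, 86]):
  L0: [50, 86]
  L1: h(50,86)=(50*31+86)%997=639 -> [639]
  root=639
After append 74 (leaves=[50, 86, 74]):
  L0: [50, 86, 74]
  L1: h(50,86)=(50*31+86)%997=639 h(74,74)=(74*31+74)%997=374 -> [639, 374]
  L2: h(639,374)=(639*31+374)%997=243 -> [243]
  root=243
After append 61 (leaves=[50, 86, 74, 61]):
  L0: [50, 86, 74, 61]
  L1: h(50,86)=(50*31+86)%997=639 h(74,61)=(74*31+61)%997=361 -> [639, 361]
  L2: h(639,361)=(639*31+361)%997=230 -> [230]
  root=230
After append 66 (leaves=[50, 86, 74, 61, 66]):
  L0: [50, 86, 74, 61, 66]
  L1: h(50,86)=(50*31+86)%997=639 h(74,61)=(74*31+61)%997=361 h(66,66)=(66*31+66)%997=118 -> [639, 361, 118]
  L2: h(639,361)=(639*31+361)%997=230 h(118,118)=(118*31+118)%997=785 -> [230, 785]
  L3: h(230,785)=(230*31+785)%997=936 -> [936]
  root=936

Answer: 50 639 243 230 936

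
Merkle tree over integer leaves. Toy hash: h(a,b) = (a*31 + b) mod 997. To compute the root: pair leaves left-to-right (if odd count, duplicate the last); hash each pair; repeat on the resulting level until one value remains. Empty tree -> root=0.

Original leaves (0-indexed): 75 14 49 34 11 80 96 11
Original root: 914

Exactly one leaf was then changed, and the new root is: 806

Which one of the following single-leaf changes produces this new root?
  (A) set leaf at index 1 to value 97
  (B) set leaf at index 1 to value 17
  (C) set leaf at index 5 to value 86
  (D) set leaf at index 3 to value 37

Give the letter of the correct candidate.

Original leaves: [75, 14, 49, 34, 11, 80, 96, 11]
Target new root: 806
Try each candidate change and compute the resulting root:
Candidate A: set leaf[1] = 97 -> leaves = [75, 97, 49, 34, 11, 80, 96, 11]
  L0: [75, 97, 49, 34, 11, 80, 96, 11]
  L1: h(75,97)=(75*31+97)%997=428 h(49,34)=(49*31+34)%997=556 h(11,80)=(11*31+80)%997=421 h(96,11)=(96*31+11)%997=993 -> [428, 556, 421, 993]
  L2: h(428,556)=(428*31+556)%997=863 h(421,993)=(421*31+993)%997=86 -> [863, 86]
  L3: h(863,86)=(863*31+86)%997=917 -> [917]
  root = 917 != target 806
Candidate B: set leaf[1] = 17 -> leaves = [75, 17, 49, 34, 11, 80, 96, 11]
  L0: [75, 17, 49, 34, 11, 80, 96, 11]
  L1: h(75,17)=(75*31+17)%997=348 h(49,34)=(49*31+34)%997=556 h(11,80)=(11*31+80)%997=421 h(96,11)=(96*31+11)%997=993 -> [348, 556, 421, 993]
  L2: h(348,556)=(348*31+556)%997=377 h(421,993)=(421*31+993)%997=86 -> [377, 86]
  L3: h(377,86)=(377*31+86)%997=806 -> [806]
  root = 806 == target 806  ** MATCH **
Candidate C: set leaf[5] = 86 -> leaves = [75, 14, 49, 34, 11, 86, 96, 11]
  L0: [75, 14, 49, 34, 11, 86, 96, 11]
  L1: h(75,14)=(75*31+14)%997=345 h(49,34)=(49*31+34)%997=556 h(11,86)=(11*31+86)%997=427 h(96,11)=(96*31+11)%997=993 -> [345, 556, 427, 993]
  L2: h(345,556)=(345*31+556)%997=284 h(427,993)=(427*31+993)%997=272 -> [284, 272]
  L3: h(284,272)=(284*31+272)%997=103 -> [103]
  root = 103 != target 806
Candidate D: set leaf[3] = 37 -> leaves = [75, 14, 49, 37, 11, 80, 96, 11]
  L0: [75, 14, 49, 37, 11, 80, 96, 11]
  L1: h(75,14)=(75*31+14)%997=345 h(49,37)=(49*31+37)%997=559 h(11,80)=(11*31+80)%997=421 h(96,11)=(96*31+11)%997=993 -> [345, 559, 421, 993]
  L2: h(345,559)=(345*31+559)%997=287 h(421,993)=(421*31+993)%997=86 -> [287, 86]
  L3: h(287,86)=(287*31+86)%997=10 -> [10]
  root = 10 != target 806
Candidate B produces the target root.

Answer: B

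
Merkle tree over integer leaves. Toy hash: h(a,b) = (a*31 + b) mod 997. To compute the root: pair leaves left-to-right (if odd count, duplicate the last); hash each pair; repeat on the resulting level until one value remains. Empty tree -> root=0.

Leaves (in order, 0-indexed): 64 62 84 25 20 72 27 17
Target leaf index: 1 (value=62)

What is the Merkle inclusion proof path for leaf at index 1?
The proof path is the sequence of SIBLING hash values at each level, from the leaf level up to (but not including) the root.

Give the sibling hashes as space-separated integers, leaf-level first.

L0 (leaves): [64, 62, 84, 25, 20, 72, 27, 17], target index=1
L1: h(64,62)=(64*31+62)%997=52 [pair 0] h(84,25)=(84*31+25)%997=635 [pair 1] h(20,72)=(20*31+72)%997=692 [pair 2] h(27,17)=(27*31+17)%997=854 [pair 3] -> [52, 635, 692, 854]
  Sibling for proof at L0: 64
L2: h(52,635)=(52*31+635)%997=253 [pair 0] h(692,854)=(692*31+854)%997=372 [pair 1] -> [253, 372]
  Sibling for proof at L1: 635
L3: h(253,372)=(253*31+372)%997=239 [pair 0] -> [239]
  Sibling for proof at L2: 372
Root: 239
Proof path (sibling hashes from leaf to root): [64, 635, 372]

Answer: 64 635 372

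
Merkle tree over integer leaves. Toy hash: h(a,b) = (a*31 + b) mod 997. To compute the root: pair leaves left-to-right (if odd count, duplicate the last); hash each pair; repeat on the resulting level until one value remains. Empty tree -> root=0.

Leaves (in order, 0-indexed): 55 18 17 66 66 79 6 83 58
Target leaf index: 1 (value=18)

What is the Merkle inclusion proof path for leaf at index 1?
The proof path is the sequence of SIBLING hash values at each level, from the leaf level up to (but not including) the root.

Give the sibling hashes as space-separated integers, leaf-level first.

L0 (leaves): [55, 18, 17, 66, 66, 79, 6, 83, 58], target index=1
L1: h(55,18)=(55*31+18)%997=726 [pair 0] h(17,66)=(17*31+66)%997=593 [pair 1] h(66,79)=(66*31+79)%997=131 [pair 2] h(6,83)=(6*31+83)%997=269 [pair 3] h(58,58)=(58*31+58)%997=859 [pair 4] -> [726, 593, 131, 269, 859]
  Sibling for proof at L0: 55
L2: h(726,593)=(726*31+593)%997=168 [pair 0] h(131,269)=(131*31+269)%997=342 [pair 1] h(859,859)=(859*31+859)%997=569 [pair 2] -> [168, 342, 569]
  Sibling for proof at L1: 593
L3: h(168,342)=(168*31+342)%997=565 [pair 0] h(569,569)=(569*31+569)%997=262 [pair 1] -> [565, 262]
  Sibling for proof at L2: 342
L4: h(565,262)=(565*31+262)%997=828 [pair 0] -> [828]
  Sibling for proof at L3: 262
Root: 828
Proof path (sibling hashes from leaf to root): [55, 593, 342, 262]

Answer: 55 593 342 262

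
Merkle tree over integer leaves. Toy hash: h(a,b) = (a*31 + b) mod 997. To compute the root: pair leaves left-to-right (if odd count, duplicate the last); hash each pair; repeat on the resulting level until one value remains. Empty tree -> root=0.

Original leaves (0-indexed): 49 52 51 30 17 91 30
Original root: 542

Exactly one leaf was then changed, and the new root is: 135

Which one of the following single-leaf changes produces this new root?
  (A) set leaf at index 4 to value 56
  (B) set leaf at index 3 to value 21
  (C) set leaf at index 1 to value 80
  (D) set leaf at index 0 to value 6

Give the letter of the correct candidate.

Answer: A

Derivation:
Original leaves: [49, 52, 51, 30, 17, 91, 30]
Target new root: 135
Try each candidate change and compute the resulting root:
Candidate A: set leaf[4] = 56 -> leaves = [49, 52, 51, 30, 56, 91, 30]
  L0: [49, 52, 51, 30, 56, 91, 30]
  L1: h(49,52)=(49*31+52)%997=574 h(51,30)=(51*31+30)%997=614 h(56,91)=(56*31+91)%997=830 h(30,30)=(30*31+30)%997=960 -> [574, 614, 830, 960]
  L2: h(574,614)=(574*31+614)%997=462 h(830,960)=(830*31+960)%997=768 -> [462, 768]
  L3: h(462,768)=(462*31+768)%997=135 -> [135]
  root = 135 == target 135  ** MATCH **
Candidate B: set leaf[3] = 21 -> leaves = [49, 52, 51, 21, 17, 91, 30]
  L0: [49, 52, 51, 21, 17, 91, 30]
  L1: h(49,52)=(49*31+52)%997=574 h(51,21)=(51*31+21)%997=605 h(17,91)=(17*31+91)%997=618 h(30,30)=(30*31+30)%997=960 -> [574, 605, 618, 960]
  L2: h(574,605)=(574*31+605)%997=453 h(618,960)=(618*31+960)%997=178 -> [453, 178]
  L3: h(453,178)=(453*31+178)%997=263 -> [263]
  root = 263 != target 135
Candidate C: set leaf[1] = 80 -> leaves = [49, 80, 51, 30, 17, 91, 30]
  L0: [49, 80, 51, 30, 17, 91, 30]
  L1: h(49,80)=(49*31+80)%997=602 h(51,30)=(51*31+30)%997=614 h(17,91)=(17*31+91)%997=618 h(30,30)=(30*31+30)%997=960 -> [602, 614, 618, 960]
  L2: h(602,614)=(602*31+614)%997=333 h(618,960)=(618*31+960)%997=178 -> [333, 178]
  L3: h(333,178)=(333*31+178)%997=531 -> [531]
  root = 531 != target 135
Candidate D: set leaf[0] = 6 -> leaves = [6, 52, 51, 30, 17, 91, 30]
  L0: [6, 52, 51, 30, 17, 91, 30]
  L1: h(6,52)=(6*31+52)%997=238 h(51,30)=(51*31+30)%997=614 h(17,91)=(17*31+91)%997=618 h(30,30)=(30*31+30)%997=960 -> [238, 614, 618, 960]
  L2: h(238,614)=(238*31+614)%997=16 h(618,960)=(618*31+960)%997=178 -> [16, 178]
  L3: h(16,178)=(16*31+178)%997=674 -> [674]
  root = 674 != target 135
Candidate A produces the target root.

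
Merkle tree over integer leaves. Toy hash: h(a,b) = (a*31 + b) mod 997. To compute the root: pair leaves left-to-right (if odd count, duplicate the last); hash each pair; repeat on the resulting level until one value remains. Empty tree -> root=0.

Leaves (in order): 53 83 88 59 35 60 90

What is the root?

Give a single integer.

L0: [53, 83, 88, 59, 35, 60, 90]
L1: h(53,83)=(53*31+83)%997=729 h(88,59)=(88*31+59)%997=793 h(35,60)=(35*31+60)%997=148 h(90,90)=(90*31+90)%997=886 -> [729, 793, 148, 886]
L2: h(729,793)=(729*31+793)%997=461 h(148,886)=(148*31+886)%997=489 -> [461, 489]
L3: h(461,489)=(461*31+489)%997=822 -> [822]

Answer: 822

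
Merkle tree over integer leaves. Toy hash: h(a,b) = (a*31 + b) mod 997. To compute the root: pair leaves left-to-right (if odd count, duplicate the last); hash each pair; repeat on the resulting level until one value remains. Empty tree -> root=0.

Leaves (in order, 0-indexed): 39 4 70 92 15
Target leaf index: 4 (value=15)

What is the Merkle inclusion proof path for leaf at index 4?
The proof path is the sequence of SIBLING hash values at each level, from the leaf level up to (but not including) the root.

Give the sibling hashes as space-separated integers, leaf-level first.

Answer: 15 480 982

Derivation:
L0 (leaves): [39, 4, 70, 92, 15], target index=4
L1: h(39,4)=(39*31+4)%997=216 [pair 0] h(70,92)=(70*31+92)%997=268 [pair 1] h(15,15)=(15*31+15)%997=480 [pair 2] -> [216, 268, 480]
  Sibling for proof at L0: 15
L2: h(216,268)=(216*31+268)%997=982 [pair 0] h(480,480)=(480*31+480)%997=405 [pair 1] -> [982, 405]
  Sibling for proof at L1: 480
L3: h(982,405)=(982*31+405)%997=937 [pair 0] -> [937]
  Sibling for proof at L2: 982
Root: 937
Proof path (sibling hashes from leaf to root): [15, 480, 982]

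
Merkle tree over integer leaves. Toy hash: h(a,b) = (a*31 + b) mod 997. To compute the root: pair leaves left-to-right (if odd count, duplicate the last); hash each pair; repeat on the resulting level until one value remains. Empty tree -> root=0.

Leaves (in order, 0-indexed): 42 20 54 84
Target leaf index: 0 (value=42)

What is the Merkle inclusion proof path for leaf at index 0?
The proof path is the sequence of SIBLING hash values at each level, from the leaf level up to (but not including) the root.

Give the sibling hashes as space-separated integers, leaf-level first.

L0 (leaves): [42, 20, 54, 84], target index=0
L1: h(42,20)=(42*31+20)%997=325 [pair 0] h(54,84)=(54*31+84)%997=761 [pair 1] -> [325, 761]
  Sibling for proof at L0: 20
L2: h(325,761)=(325*31+761)%997=866 [pair 0] -> [866]
  Sibling for proof at L1: 761
Root: 866
Proof path (sibling hashes from leaf to root): [20, 761]

Answer: 20 761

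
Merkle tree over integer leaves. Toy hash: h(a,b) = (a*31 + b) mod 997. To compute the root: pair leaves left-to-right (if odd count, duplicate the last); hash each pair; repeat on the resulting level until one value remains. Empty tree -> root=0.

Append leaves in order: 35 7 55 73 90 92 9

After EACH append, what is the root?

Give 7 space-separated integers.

Answer: 35 95 717 735 290 354 751

Derivation:
After append 35 (leaves=[35]):
  L0: [35]
  root=35
After append 7 (leaves=[35, 7]):
  L0: [35, 7]
  L1: h(35,7)=(35*31+7)%997=95 -> [95]
  root=95
After append 55 (leaves=[35, 7, 55]):
  L0: [35, 7, 55]
  L1: h(35,7)=(35*31+7)%997=95 h(55,55)=(55*31+55)%997=763 -> [95, 763]
  L2: h(95,763)=(95*31+763)%997=717 -> [717]
  root=717
After append 73 (leaves=[35, 7, 55, 73]):
  L0: [35, 7, 55, 73]
  L1: h(35,7)=(35*31+7)%997=95 h(55,73)=(55*31+73)%997=781 -> [95, 781]
  L2: h(95,781)=(95*31+781)%997=735 -> [735]
  root=735
After append 90 (leaves=[35, 7, 55, 73, 90]):
  L0: [35, 7, 55, 73, 90]
  L1: h(35,7)=(35*31+7)%997=95 h(55,73)=(55*31+73)%997=781 h(90,90)=(90*31+90)%997=886 -> [95, 781, 886]
  L2: h(95,781)=(95*31+781)%997=735 h(886,886)=(886*31+886)%997=436 -> [735, 436]
  L3: h(735,436)=(735*31+436)%997=290 -> [290]
  root=290
After append 92 (leaves=[35, 7, 55, 73, 90, 92]):
  L0: [35, 7, 55, 73, 90, 92]
  L1: h(35,7)=(35*31+7)%997=95 h(55,73)=(55*31+73)%997=781 h(90,92)=(90*31+92)%997=888 -> [95, 781, 888]
  L2: h(95,781)=(95*31+781)%997=735 h(888,888)=(888*31+888)%997=500 -> [735, 500]
  L3: h(735,500)=(735*31+500)%997=354 -> [354]
  root=354
After append 9 (leaves=[35, 7, 55, 73, 90, 92, 9]):
  L0: [35, 7, 55, 73, 90, 92, 9]
  L1: h(35,7)=(35*31+7)%997=95 h(55,73)=(55*31+73)%997=781 h(90,92)=(90*31+92)%997=888 h(9,9)=(9*31+9)%997=288 -> [95, 781, 888, 288]
  L2: h(95,781)=(95*31+781)%997=735 h(888,288)=(888*31+288)%997=897 -> [735, 897]
  L3: h(735,897)=(735*31+897)%997=751 -> [751]
  root=751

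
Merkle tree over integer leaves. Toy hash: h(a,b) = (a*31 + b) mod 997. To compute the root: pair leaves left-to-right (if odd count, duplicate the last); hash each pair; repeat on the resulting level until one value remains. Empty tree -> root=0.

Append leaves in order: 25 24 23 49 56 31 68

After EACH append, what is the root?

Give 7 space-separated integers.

Answer: 25 799 580 606 358 555 964

Derivation:
After append 25 (leaves=[25]):
  L0: [25]
  root=25
After append 24 (leaves=[25, 24]):
  L0: [25, 24]
  L1: h(25,24)=(25*31+24)%997=799 -> [799]
  root=799
After append 23 (leaves=[25, 24, 23]):
  L0: [25, 24, 23]
  L1: h(25,24)=(25*31+24)%997=799 h(23,23)=(23*31+23)%997=736 -> [799, 736]
  L2: h(799,736)=(799*31+736)%997=580 -> [580]
  root=580
After append 49 (leaves=[25, 24, 23, 49]):
  L0: [25, 24, 23, 49]
  L1: h(25,24)=(25*31+24)%997=799 h(23,49)=(23*31+49)%997=762 -> [799, 762]
  L2: h(799,762)=(799*31+762)%997=606 -> [606]
  root=606
After append 56 (leaves=[25, 24, 23, 49, 56]):
  L0: [25, 24, 23, 49, 56]
  L1: h(25,24)=(25*31+24)%997=799 h(23,49)=(23*31+49)%997=762 h(56,56)=(56*31+56)%997=795 -> [799, 762, 795]
  L2: h(799,762)=(799*31+762)%997=606 h(795,795)=(795*31+795)%997=515 -> [606, 515]
  L3: h(606,515)=(606*31+515)%997=358 -> [358]
  root=358
After append 31 (leaves=[25, 24, 23, 49, 56, 31]):
  L0: [25, 24, 23, 49, 56, 31]
  L1: h(25,24)=(25*31+24)%997=799 h(23,49)=(23*31+49)%997=762 h(56,31)=(56*31+31)%997=770 -> [799, 762, 770]
  L2: h(799,762)=(799*31+762)%997=606 h(770,770)=(770*31+770)%997=712 -> [606, 712]
  L3: h(606,712)=(606*31+712)%997=555 -> [555]
  root=555
After append 68 (leaves=[25, 24, 23, 49, 56, 31, 68]):
  L0: [25, 24, 23, 49, 56, 31, 68]
  L1: h(25,24)=(25*31+24)%997=799 h(23,49)=(23*31+49)%997=762 h(56,31)=(56*31+31)%997=770 h(68,68)=(68*31+68)%997=182 -> [799, 762, 770, 182]
  L2: h(799,762)=(799*31+762)%997=606 h(770,182)=(770*31+182)%997=124 -> [606, 124]
  L3: h(606,124)=(606*31+124)%997=964 -> [964]
  root=964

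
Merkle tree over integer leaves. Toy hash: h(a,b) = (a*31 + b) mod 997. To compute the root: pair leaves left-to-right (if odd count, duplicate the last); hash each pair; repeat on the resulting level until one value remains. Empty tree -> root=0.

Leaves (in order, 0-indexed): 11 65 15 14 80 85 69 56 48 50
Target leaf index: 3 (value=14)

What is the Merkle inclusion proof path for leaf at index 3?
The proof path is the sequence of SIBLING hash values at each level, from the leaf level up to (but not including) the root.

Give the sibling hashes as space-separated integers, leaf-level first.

Answer: 15 406 953 649

Derivation:
L0 (leaves): [11, 65, 15, 14, 80, 85, 69, 56, 48, 50], target index=3
L1: h(11,65)=(11*31+65)%997=406 [pair 0] h(15,14)=(15*31+14)%997=479 [pair 1] h(80,85)=(80*31+85)%997=571 [pair 2] h(69,56)=(69*31+56)%997=201 [pair 3] h(48,50)=(48*31+50)%997=541 [pair 4] -> [406, 479, 571, 201, 541]
  Sibling for proof at L0: 15
L2: h(406,479)=(406*31+479)%997=104 [pair 0] h(571,201)=(571*31+201)%997=953 [pair 1] h(541,541)=(541*31+541)%997=363 [pair 2] -> [104, 953, 363]
  Sibling for proof at L1: 406
L3: h(104,953)=(104*31+953)%997=189 [pair 0] h(363,363)=(363*31+363)%997=649 [pair 1] -> [189, 649]
  Sibling for proof at L2: 953
L4: h(189,649)=(189*31+649)%997=526 [pair 0] -> [526]
  Sibling for proof at L3: 649
Root: 526
Proof path (sibling hashes from leaf to root): [15, 406, 953, 649]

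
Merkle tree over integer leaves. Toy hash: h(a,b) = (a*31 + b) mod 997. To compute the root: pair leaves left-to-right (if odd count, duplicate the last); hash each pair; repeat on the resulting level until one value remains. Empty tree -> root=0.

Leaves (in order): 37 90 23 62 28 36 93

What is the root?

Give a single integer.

L0: [37, 90, 23, 62, 28, 36, 93]
L1: h(37,90)=(37*31+90)%997=240 h(23,62)=(23*31+62)%997=775 h(28,36)=(28*31+36)%997=904 h(93,93)=(93*31+93)%997=982 -> [240, 775, 904, 982]
L2: h(240,775)=(240*31+775)%997=239 h(904,982)=(904*31+982)%997=93 -> [239, 93]
L3: h(239,93)=(239*31+93)%997=523 -> [523]

Answer: 523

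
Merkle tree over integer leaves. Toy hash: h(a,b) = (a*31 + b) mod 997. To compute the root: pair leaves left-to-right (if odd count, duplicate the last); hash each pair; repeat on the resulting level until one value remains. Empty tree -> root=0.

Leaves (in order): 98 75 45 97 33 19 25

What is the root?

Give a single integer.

L0: [98, 75, 45, 97, 33, 19, 25]
L1: h(98,75)=(98*31+75)%997=122 h(45,97)=(45*31+97)%997=495 h(33,19)=(33*31+19)%997=45 h(25,25)=(25*31+25)%997=800 -> [122, 495, 45, 800]
L2: h(122,495)=(122*31+495)%997=289 h(45,800)=(45*31+800)%997=201 -> [289, 201]
L3: h(289,201)=(289*31+201)%997=187 -> [187]

Answer: 187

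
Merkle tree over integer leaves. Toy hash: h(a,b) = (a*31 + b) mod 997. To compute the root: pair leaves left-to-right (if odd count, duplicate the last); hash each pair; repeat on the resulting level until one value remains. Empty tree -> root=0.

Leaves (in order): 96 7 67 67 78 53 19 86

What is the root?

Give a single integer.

L0: [96, 7, 67, 67, 78, 53, 19, 86]
L1: h(96,7)=(96*31+7)%997=989 h(67,67)=(67*31+67)%997=150 h(78,53)=(78*31+53)%997=477 h(19,86)=(19*31+86)%997=675 -> [989, 150, 477, 675]
L2: h(989,150)=(989*31+150)%997=899 h(477,675)=(477*31+675)%997=507 -> [899, 507]
L3: h(899,507)=(899*31+507)%997=460 -> [460]

Answer: 460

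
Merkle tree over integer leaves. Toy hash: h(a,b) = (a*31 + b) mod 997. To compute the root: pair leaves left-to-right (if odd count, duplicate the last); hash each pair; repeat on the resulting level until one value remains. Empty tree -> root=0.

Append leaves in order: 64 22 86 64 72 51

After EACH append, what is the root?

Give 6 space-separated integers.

Answer: 64 12 133 111 400 725

Derivation:
After append 64 (leaves=[64]):
  L0: [64]
  root=64
After append 22 (leaves=[64, 22]):
  L0: [64, 22]
  L1: h(64,22)=(64*31+22)%997=12 -> [12]
  root=12
After append 86 (leaves=[64, 22, 86]):
  L0: [64, 22, 86]
  L1: h(64,22)=(64*31+22)%997=12 h(86,86)=(86*31+86)%997=758 -> [12, 758]
  L2: h(12,758)=(12*31+758)%997=133 -> [133]
  root=133
After append 64 (leaves=[64, 22, 86, 64]):
  L0: [64, 22, 86, 64]
  L1: h(64,22)=(64*31+22)%997=12 h(86,64)=(86*31+64)%997=736 -> [12, 736]
  L2: h(12,736)=(12*31+736)%997=111 -> [111]
  root=111
After append 72 (leaves=[64, 22, 86, 64, 72]):
  L0: [64, 22, 86, 64, 72]
  L1: h(64,22)=(64*31+22)%997=12 h(86,64)=(86*31+64)%997=736 h(72,72)=(72*31+72)%997=310 -> [12, 736, 310]
  L2: h(12,736)=(12*31+736)%997=111 h(310,310)=(310*31+310)%997=947 -> [111, 947]
  L3: h(111,947)=(111*31+947)%997=400 -> [400]
  root=400
After append 51 (leaves=[64, 22, 86, 64, 72, 51]):
  L0: [64, 22, 86, 64, 72, 51]
  L1: h(64,22)=(64*31+22)%997=12 h(86,64)=(86*31+64)%997=736 h(72,51)=(72*31+51)%997=289 -> [12, 736, 289]
  L2: h(12,736)=(12*31+736)%997=111 h(289,289)=(289*31+289)%997=275 -> [111, 275]
  L3: h(111,275)=(111*31+275)%997=725 -> [725]
  root=725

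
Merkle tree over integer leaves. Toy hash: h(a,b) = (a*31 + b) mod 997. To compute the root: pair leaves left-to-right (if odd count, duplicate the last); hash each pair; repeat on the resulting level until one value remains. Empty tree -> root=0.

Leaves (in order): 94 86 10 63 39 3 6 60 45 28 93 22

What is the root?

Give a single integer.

Answer: 445

Derivation:
L0: [94, 86, 10, 63, 39, 3, 6, 60, 45, 28, 93, 22]
L1: h(94,86)=(94*31+86)%997=9 h(10,63)=(10*31+63)%997=373 h(39,3)=(39*31+3)%997=215 h(6,60)=(6*31+60)%997=246 h(45,28)=(45*31+28)%997=426 h(93,22)=(93*31+22)%997=911 -> [9, 373, 215, 246, 426, 911]
L2: h(9,373)=(9*31+373)%997=652 h(215,246)=(215*31+246)%997=929 h(426,911)=(426*31+911)%997=159 -> [652, 929, 159]
L3: h(652,929)=(652*31+929)%997=204 h(159,159)=(159*31+159)%997=103 -> [204, 103]
L4: h(204,103)=(204*31+103)%997=445 -> [445]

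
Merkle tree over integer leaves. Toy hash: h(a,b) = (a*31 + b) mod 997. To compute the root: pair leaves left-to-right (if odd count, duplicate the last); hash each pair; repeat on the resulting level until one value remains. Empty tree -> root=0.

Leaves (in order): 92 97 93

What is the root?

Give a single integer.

Answer: 677

Derivation:
L0: [92, 97, 93]
L1: h(92,97)=(92*31+97)%997=955 h(93,93)=(93*31+93)%997=982 -> [955, 982]
L2: h(955,982)=(955*31+982)%997=677 -> [677]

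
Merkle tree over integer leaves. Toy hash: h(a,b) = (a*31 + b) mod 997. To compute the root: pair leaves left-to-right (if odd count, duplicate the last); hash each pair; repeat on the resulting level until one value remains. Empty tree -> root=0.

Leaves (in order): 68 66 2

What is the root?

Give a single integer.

L0: [68, 66, 2]
L1: h(68,66)=(68*31+66)%997=180 h(2,2)=(2*31+2)%997=64 -> [180, 64]
L2: h(180,64)=(180*31+64)%997=659 -> [659]

Answer: 659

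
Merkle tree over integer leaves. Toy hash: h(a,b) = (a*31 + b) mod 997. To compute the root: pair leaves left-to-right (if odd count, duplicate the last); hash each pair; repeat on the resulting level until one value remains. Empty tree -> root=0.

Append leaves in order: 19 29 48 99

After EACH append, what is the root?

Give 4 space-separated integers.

Answer: 19 618 754 805

Derivation:
After append 19 (leaves=[19]):
  L0: [19]
  root=19
After append 29 (leaves=[19, 29]):
  L0: [19, 29]
  L1: h(19,29)=(19*31+29)%997=618 -> [618]
  root=618
After append 48 (leaves=[19, 29, 48]):
  L0: [19, 29, 48]
  L1: h(19,29)=(19*31+29)%997=618 h(48,48)=(48*31+48)%997=539 -> [618, 539]
  L2: h(618,539)=(618*31+539)%997=754 -> [754]
  root=754
After append 99 (leaves=[19, 29, 48, 99]):
  L0: [19, 29, 48, 99]
  L1: h(19,29)=(19*31+29)%997=618 h(48,99)=(48*31+99)%997=590 -> [618, 590]
  L2: h(618,590)=(618*31+590)%997=805 -> [805]
  root=805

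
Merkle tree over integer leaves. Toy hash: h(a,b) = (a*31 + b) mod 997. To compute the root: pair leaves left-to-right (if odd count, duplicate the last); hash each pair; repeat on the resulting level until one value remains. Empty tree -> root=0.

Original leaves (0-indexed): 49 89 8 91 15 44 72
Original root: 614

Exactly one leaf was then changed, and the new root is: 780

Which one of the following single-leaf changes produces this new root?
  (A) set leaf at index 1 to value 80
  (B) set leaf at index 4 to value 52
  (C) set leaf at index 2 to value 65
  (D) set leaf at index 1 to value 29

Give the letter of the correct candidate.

Original leaves: [49, 89, 8, 91, 15, 44, 72]
Target new root: 780
Try each candidate change and compute the resulting root:
Candidate A: set leaf[1] = 80 -> leaves = [49, 80, 8, 91, 15, 44, 72]
  L0: [49, 80, 8, 91, 15, 44, 72]
  L1: h(49,80)=(49*31+80)%997=602 h(8,91)=(8*31+91)%997=339 h(15,44)=(15*31+44)%997=509 h(72,72)=(72*31+72)%997=310 -> [602, 339, 509, 310]
  L2: h(602,339)=(602*31+339)%997=58 h(509,310)=(509*31+310)%997=137 -> [58, 137]
  L3: h(58,137)=(58*31+137)%997=938 -> [938]
  root = 938 != target 780
Candidate B: set leaf[4] = 52 -> leaves = [49, 89, 8, 91, 52, 44, 72]
  L0: [49, 89, 8, 91, 52, 44, 72]
  L1: h(49,89)=(49*31+89)%997=611 h(8,91)=(8*31+91)%997=339 h(52,44)=(52*31+44)%997=659 h(72,72)=(72*31+72)%997=310 -> [611, 339, 659, 310]
  L2: h(611,339)=(611*31+339)%997=337 h(659,310)=(659*31+310)%997=799 -> [337, 799]
  L3: h(337,799)=(337*31+799)%997=279 -> [279]
  root = 279 != target 780
Candidate C: set leaf[2] = 65 -> leaves = [49, 89, 65, 91, 15, 44, 72]
  L0: [49, 89, 65, 91, 15, 44, 72]
  L1: h(49,89)=(49*31+89)%997=611 h(65,91)=(65*31+91)%997=112 h(15,44)=(15*31+44)%997=509 h(72,72)=(72*31+72)%997=310 -> [611, 112, 509, 310]
  L2: h(611,112)=(611*31+112)%997=110 h(509,310)=(509*31+310)%997=137 -> [110, 137]
  L3: h(110,137)=(110*31+137)%997=556 -> [556]
  root = 556 != target 780
Candidate D: set leaf[1] = 29 -> leaves = [49, 29, 8, 91, 15, 44, 72]
  L0: [49, 29, 8, 91, 15, 44, 72]
  L1: h(49,29)=(49*31+29)%997=551 h(8,91)=(8*31+91)%997=339 h(15,44)=(15*31+44)%997=509 h(72,72)=(72*31+72)%997=310 -> [551, 339, 509, 310]
  L2: h(551,339)=(551*31+339)%997=471 h(509,310)=(509*31+310)%997=137 -> [471, 137]
  L3: h(471,137)=(471*31+137)%997=780 -> [780]
  root = 780 == target 780  ** MATCH **
Candidate D produces the target root.

Answer: D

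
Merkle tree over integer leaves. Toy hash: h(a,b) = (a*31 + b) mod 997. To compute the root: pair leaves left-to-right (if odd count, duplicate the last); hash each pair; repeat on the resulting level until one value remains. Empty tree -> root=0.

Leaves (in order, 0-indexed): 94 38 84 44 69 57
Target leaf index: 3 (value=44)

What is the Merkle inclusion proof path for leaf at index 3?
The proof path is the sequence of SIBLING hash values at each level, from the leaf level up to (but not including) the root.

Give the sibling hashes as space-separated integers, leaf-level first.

Answer: 84 958 482

Derivation:
L0 (leaves): [94, 38, 84, 44, 69, 57], target index=3
L1: h(94,38)=(94*31+38)%997=958 [pair 0] h(84,44)=(84*31+44)%997=654 [pair 1] h(69,57)=(69*31+57)%997=202 [pair 2] -> [958, 654, 202]
  Sibling for proof at L0: 84
L2: h(958,654)=(958*31+654)%997=442 [pair 0] h(202,202)=(202*31+202)%997=482 [pair 1] -> [442, 482]
  Sibling for proof at L1: 958
L3: h(442,482)=(442*31+482)%997=226 [pair 0] -> [226]
  Sibling for proof at L2: 482
Root: 226
Proof path (sibling hashes from leaf to root): [84, 958, 482]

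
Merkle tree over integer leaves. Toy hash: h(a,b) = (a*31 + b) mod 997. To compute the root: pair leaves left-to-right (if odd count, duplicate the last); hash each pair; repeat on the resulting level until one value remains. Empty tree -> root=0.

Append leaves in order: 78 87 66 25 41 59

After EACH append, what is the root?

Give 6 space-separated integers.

Answer: 78 511 7 963 53 629

Derivation:
After append 78 (leaves=[78]):
  L0: [78]
  root=78
After append 87 (leaves=[78, 87]):
  L0: [78, 87]
  L1: h(78,87)=(78*31+87)%997=511 -> [511]
  root=511
After append 66 (leaves=[78, 87, 66]):
  L0: [78, 87, 66]
  L1: h(78,87)=(78*31+87)%997=511 h(66,66)=(66*31+66)%997=118 -> [511, 118]
  L2: h(511,118)=(511*31+118)%997=7 -> [7]
  root=7
After append 25 (leaves=[78, 87, 66, 25]):
  L0: [78, 87, 66, 25]
  L1: h(78,87)=(78*31+87)%997=511 h(66,25)=(66*31+25)%997=77 -> [511, 77]
  L2: h(511,77)=(511*31+77)%997=963 -> [963]
  root=963
After append 41 (leaves=[78, 87, 66, 25, 41]):
  L0: [78, 87, 66, 25, 41]
  L1: h(78,87)=(78*31+87)%997=511 h(66,25)=(66*31+25)%997=77 h(41,41)=(41*31+41)%997=315 -> [511, 77, 315]
  L2: h(511,77)=(511*31+77)%997=963 h(315,315)=(315*31+315)%997=110 -> [963, 110]
  L3: h(963,110)=(963*31+110)%997=53 -> [53]
  root=53
After append 59 (leaves=[78, 87, 66, 25, 41, 59]):
  L0: [78, 87, 66, 25, 41, 59]
  L1: h(78,87)=(78*31+87)%997=511 h(66,25)=(66*31+25)%997=77 h(41,59)=(41*31+59)%997=333 -> [511, 77, 333]
  L2: h(511,77)=(511*31+77)%997=963 h(333,333)=(333*31+333)%997=686 -> [963, 686]
  L3: h(963,686)=(963*31+686)%997=629 -> [629]
  root=629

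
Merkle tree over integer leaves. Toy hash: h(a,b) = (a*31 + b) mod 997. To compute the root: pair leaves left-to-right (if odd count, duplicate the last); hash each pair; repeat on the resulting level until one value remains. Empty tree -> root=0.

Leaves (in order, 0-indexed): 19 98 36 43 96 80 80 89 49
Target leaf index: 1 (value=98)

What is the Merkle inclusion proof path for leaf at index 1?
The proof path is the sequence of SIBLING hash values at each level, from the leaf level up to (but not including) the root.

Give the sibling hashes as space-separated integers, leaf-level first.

L0 (leaves): [19, 98, 36, 43, 96, 80, 80, 89, 49], target index=1
L1: h(19,98)=(19*31+98)%997=687 [pair 0] h(36,43)=(36*31+43)%997=162 [pair 1] h(96,80)=(96*31+80)%997=65 [pair 2] h(80,89)=(80*31+89)%997=575 [pair 3] h(49,49)=(49*31+49)%997=571 [pair 4] -> [687, 162, 65, 575, 571]
  Sibling for proof at L0: 19
L2: h(687,162)=(687*31+162)%997=522 [pair 0] h(65,575)=(65*31+575)%997=596 [pair 1] h(571,571)=(571*31+571)%997=326 [pair 2] -> [522, 596, 326]
  Sibling for proof at L1: 162
L3: h(522,596)=(522*31+596)%997=826 [pair 0] h(326,326)=(326*31+326)%997=462 [pair 1] -> [826, 462]
  Sibling for proof at L2: 596
L4: h(826,462)=(826*31+462)%997=146 [pair 0] -> [146]
  Sibling for proof at L3: 462
Root: 146
Proof path (sibling hashes from leaf to root): [19, 162, 596, 462]

Answer: 19 162 596 462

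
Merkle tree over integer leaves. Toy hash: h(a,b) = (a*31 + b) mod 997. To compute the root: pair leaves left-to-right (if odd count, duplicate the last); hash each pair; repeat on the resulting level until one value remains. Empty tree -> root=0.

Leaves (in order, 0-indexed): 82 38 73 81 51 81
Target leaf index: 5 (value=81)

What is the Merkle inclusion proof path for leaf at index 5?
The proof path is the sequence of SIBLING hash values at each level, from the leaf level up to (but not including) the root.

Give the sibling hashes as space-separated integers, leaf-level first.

Answer: 51 665 570

Derivation:
L0 (leaves): [82, 38, 73, 81, 51, 81], target index=5
L1: h(82,38)=(82*31+38)%997=586 [pair 0] h(73,81)=(73*31+81)%997=350 [pair 1] h(51,81)=(51*31+81)%997=665 [pair 2] -> [586, 350, 665]
  Sibling for proof at L0: 51
L2: h(586,350)=(586*31+350)%997=570 [pair 0] h(665,665)=(665*31+665)%997=343 [pair 1] -> [570, 343]
  Sibling for proof at L1: 665
L3: h(570,343)=(570*31+343)%997=67 [pair 0] -> [67]
  Sibling for proof at L2: 570
Root: 67
Proof path (sibling hashes from leaf to root): [51, 665, 570]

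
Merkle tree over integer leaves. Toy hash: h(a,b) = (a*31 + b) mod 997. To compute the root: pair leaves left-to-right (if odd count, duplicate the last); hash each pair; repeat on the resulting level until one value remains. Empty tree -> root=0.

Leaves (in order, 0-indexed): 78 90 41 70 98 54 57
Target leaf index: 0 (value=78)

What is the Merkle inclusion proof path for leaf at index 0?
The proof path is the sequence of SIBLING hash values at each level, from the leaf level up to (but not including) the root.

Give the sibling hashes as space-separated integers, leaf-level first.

Answer: 90 344 967

Derivation:
L0 (leaves): [78, 90, 41, 70, 98, 54, 57], target index=0
L1: h(78,90)=(78*31+90)%997=514 [pair 0] h(41,70)=(41*31+70)%997=344 [pair 1] h(98,54)=(98*31+54)%997=101 [pair 2] h(57,57)=(57*31+57)%997=827 [pair 3] -> [514, 344, 101, 827]
  Sibling for proof at L0: 90
L2: h(514,344)=(514*31+344)%997=326 [pair 0] h(101,827)=(101*31+827)%997=967 [pair 1] -> [326, 967]
  Sibling for proof at L1: 344
L3: h(326,967)=(326*31+967)%997=106 [pair 0] -> [106]
  Sibling for proof at L2: 967
Root: 106
Proof path (sibling hashes from leaf to root): [90, 344, 967]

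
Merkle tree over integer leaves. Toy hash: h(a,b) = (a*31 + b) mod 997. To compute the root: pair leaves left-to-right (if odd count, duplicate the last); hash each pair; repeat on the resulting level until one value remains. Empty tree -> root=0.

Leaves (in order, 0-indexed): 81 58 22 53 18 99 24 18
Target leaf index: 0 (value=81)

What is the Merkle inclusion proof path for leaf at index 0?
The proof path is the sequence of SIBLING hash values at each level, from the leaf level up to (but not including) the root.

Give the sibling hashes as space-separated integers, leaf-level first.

Answer: 58 735 192

Derivation:
L0 (leaves): [81, 58, 22, 53, 18, 99, 24, 18], target index=0
L1: h(81,58)=(81*31+58)%997=575 [pair 0] h(22,53)=(22*31+53)%997=735 [pair 1] h(18,99)=(18*31+99)%997=657 [pair 2] h(24,18)=(24*31+18)%997=762 [pair 3] -> [575, 735, 657, 762]
  Sibling for proof at L0: 58
L2: h(575,735)=(575*31+735)%997=614 [pair 0] h(657,762)=(657*31+762)%997=192 [pair 1] -> [614, 192]
  Sibling for proof at L1: 735
L3: h(614,192)=(614*31+192)%997=283 [pair 0] -> [283]
  Sibling for proof at L2: 192
Root: 283
Proof path (sibling hashes from leaf to root): [58, 735, 192]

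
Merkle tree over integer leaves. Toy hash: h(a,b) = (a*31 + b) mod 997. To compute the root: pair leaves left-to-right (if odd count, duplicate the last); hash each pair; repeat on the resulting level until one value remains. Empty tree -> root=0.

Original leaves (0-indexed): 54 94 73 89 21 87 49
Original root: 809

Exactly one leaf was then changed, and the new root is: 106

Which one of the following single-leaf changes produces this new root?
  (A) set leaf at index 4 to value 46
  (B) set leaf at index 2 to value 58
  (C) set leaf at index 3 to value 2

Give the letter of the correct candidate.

Original leaves: [54, 94, 73, 89, 21, 87, 49]
Target new root: 106
Try each candidate change and compute the resulting root:
Candidate A: set leaf[4] = 46 -> leaves = [54, 94, 73, 89, 46, 87, 49]
  L0: [54, 94, 73, 89, 46, 87, 49]
  L1: h(54,94)=(54*31+94)%997=771 h(73,89)=(73*31+89)%997=358 h(46,87)=(46*31+87)%997=516 h(49,49)=(49*31+49)%997=571 -> [771, 358, 516, 571]
  L2: h(771,358)=(771*31+358)%997=331 h(516,571)=(516*31+571)%997=615 -> [331, 615]
  L3: h(331,615)=(331*31+615)%997=906 -> [906]
  root = 906 != target 106
Candidate B: set leaf[2] = 58 -> leaves = [54, 94, 58, 89, 21, 87, 49]
  L0: [54, 94, 58, 89, 21, 87, 49]
  L1: h(54,94)=(54*31+94)%997=771 h(58,89)=(58*31+89)%997=890 h(21,87)=(21*31+87)%997=738 h(49,49)=(49*31+49)%997=571 -> [771, 890, 738, 571]
  L2: h(771,890)=(771*31+890)%997=863 h(738,571)=(738*31+571)%997=518 -> [863, 518]
  L3: h(863,518)=(863*31+518)%997=352 -> [352]
  root = 352 != target 106
Candidate C: set leaf[3] = 2 -> leaves = [54, 94, 73, 2, 21, 87, 49]
  L0: [54, 94, 73, 2, 21, 87, 49]
  L1: h(54,94)=(54*31+94)%997=771 h(73,2)=(73*31+2)%997=271 h(21,87)=(21*31+87)%997=738 h(49,49)=(49*31+49)%997=571 -> [771, 271, 738, 571]
  L2: h(771,271)=(771*31+271)%997=244 h(738,571)=(738*31+571)%997=518 -> [244, 518]
  L3: h(244,518)=(244*31+518)%997=106 -> [106]
  root = 106 == target 106  ** MATCH **
Candidate C produces the target root.

Answer: C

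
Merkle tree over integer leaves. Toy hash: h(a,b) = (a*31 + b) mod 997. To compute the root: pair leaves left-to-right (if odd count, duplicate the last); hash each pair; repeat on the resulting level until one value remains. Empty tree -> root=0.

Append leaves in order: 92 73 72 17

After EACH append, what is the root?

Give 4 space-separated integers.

After append 92 (leaves=[92]):
  L0: [92]
  root=92
After append 73 (leaves=[92, 73]):
  L0: [92, 73]
  L1: h(92,73)=(92*31+73)%997=931 -> [931]
  root=931
After append 72 (leaves=[92, 73, 72]):
  L0: [92, 73, 72]
  L1: h(92,73)=(92*31+73)%997=931 h(72,72)=(72*31+72)%997=310 -> [931, 310]
  L2: h(931,310)=(931*31+310)%997=258 -> [258]
  root=258
After append 17 (leaves=[92, 73, 72, 17]):
  L0: [92, 73, 72, 17]
  L1: h(92,73)=(92*31+73)%997=931 h(72,17)=(72*31+17)%997=255 -> [931, 255]
  L2: h(931,255)=(931*31+255)%997=203 -> [203]
  root=203

Answer: 92 931 258 203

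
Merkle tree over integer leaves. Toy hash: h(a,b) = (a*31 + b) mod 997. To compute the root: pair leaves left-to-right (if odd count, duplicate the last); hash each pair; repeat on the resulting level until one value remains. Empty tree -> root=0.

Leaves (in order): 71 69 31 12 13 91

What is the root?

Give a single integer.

Answer: 143

Derivation:
L0: [71, 69, 31, 12, 13, 91]
L1: h(71,69)=(71*31+69)%997=276 h(31,12)=(31*31+12)%997=973 h(13,91)=(13*31+91)%997=494 -> [276, 973, 494]
L2: h(276,973)=(276*31+973)%997=556 h(494,494)=(494*31+494)%997=853 -> [556, 853]
L3: h(556,853)=(556*31+853)%997=143 -> [143]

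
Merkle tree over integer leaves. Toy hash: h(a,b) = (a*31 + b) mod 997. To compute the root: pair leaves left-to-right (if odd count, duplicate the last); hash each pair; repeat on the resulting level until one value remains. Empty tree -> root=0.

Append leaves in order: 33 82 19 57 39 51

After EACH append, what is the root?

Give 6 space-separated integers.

Answer: 33 108 965 6 242 626

Derivation:
After append 33 (leaves=[33]):
  L0: [33]
  root=33
After append 82 (leaves=[33, 82]):
  L0: [33, 82]
  L1: h(33,82)=(33*31+82)%997=108 -> [108]
  root=108
After append 19 (leaves=[33, 82, 19]):
  L0: [33, 82, 19]
  L1: h(33,82)=(33*31+82)%997=108 h(19,19)=(19*31+19)%997=608 -> [108, 608]
  L2: h(108,608)=(108*31+608)%997=965 -> [965]
  root=965
After append 57 (leaves=[33, 82, 19, 57]):
  L0: [33, 82, 19, 57]
  L1: h(33,82)=(33*31+82)%997=108 h(19,57)=(19*31+57)%997=646 -> [108, 646]
  L2: h(108,646)=(108*31+646)%997=6 -> [6]
  root=6
After append 39 (leaves=[33, 82, 19, 57, 39]):
  L0: [33, 82, 19, 57, 39]
  L1: h(33,82)=(33*31+82)%997=108 h(19,57)=(19*31+57)%997=646 h(39,39)=(39*31+39)%997=251 -> [108, 646, 251]
  L2: h(108,646)=(108*31+646)%997=6 h(251,251)=(251*31+251)%997=56 -> [6, 56]
  L3: h(6,56)=(6*31+56)%997=242 -> [242]
  root=242
After append 51 (leaves=[33, 82, 19, 57, 39, 51]):
  L0: [33, 82, 19, 57, 39, 51]
  L1: h(33,82)=(33*31+82)%997=108 h(19,57)=(19*31+57)%997=646 h(39,51)=(39*31+51)%997=263 -> [108, 646, 263]
  L2: h(108,646)=(108*31+646)%997=6 h(263,263)=(263*31+263)%997=440 -> [6, 440]
  L3: h(6,440)=(6*31+440)%997=626 -> [626]
  root=626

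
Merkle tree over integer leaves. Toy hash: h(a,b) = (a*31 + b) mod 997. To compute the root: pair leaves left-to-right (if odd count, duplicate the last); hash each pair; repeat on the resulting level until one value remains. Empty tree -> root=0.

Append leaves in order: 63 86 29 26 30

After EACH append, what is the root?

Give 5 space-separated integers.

Answer: 63 45 329 326 946

Derivation:
After append 63 (leaves=[63]):
  L0: [63]
  root=63
After append 86 (leaves=[63, 86]):
  L0: [63, 86]
  L1: h(63,86)=(63*31+86)%997=45 -> [45]
  root=45
After append 29 (leaves=[63, 86, 29]):
  L0: [63, 86, 29]
  L1: h(63,86)=(63*31+86)%997=45 h(29,29)=(29*31+29)%997=928 -> [45, 928]
  L2: h(45,928)=(45*31+928)%997=329 -> [329]
  root=329
After append 26 (leaves=[63, 86, 29, 26]):
  L0: [63, 86, 29, 26]
  L1: h(63,86)=(63*31+86)%997=45 h(29,26)=(29*31+26)%997=925 -> [45, 925]
  L2: h(45,925)=(45*31+925)%997=326 -> [326]
  root=326
After append 30 (leaves=[63, 86, 29, 26, 30]):
  L0: [63, 86, 29, 26, 30]
  L1: h(63,86)=(63*31+86)%997=45 h(29,26)=(29*31+26)%997=925 h(30,30)=(30*31+30)%997=960 -> [45, 925, 960]
  L2: h(45,925)=(45*31+925)%997=326 h(960,960)=(960*31+960)%997=810 -> [326, 810]
  L3: h(326,810)=(326*31+810)%997=946 -> [946]
  root=946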